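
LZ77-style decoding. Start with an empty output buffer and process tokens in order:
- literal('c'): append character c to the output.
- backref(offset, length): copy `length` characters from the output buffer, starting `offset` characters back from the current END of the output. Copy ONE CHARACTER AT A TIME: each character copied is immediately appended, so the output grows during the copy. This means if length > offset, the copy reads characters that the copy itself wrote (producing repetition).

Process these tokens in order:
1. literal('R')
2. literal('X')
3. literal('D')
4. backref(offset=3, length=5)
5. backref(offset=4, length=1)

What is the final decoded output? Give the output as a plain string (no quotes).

Token 1: literal('R'). Output: "R"
Token 2: literal('X'). Output: "RX"
Token 3: literal('D'). Output: "RXD"
Token 4: backref(off=3, len=5) (overlapping!). Copied 'RXDRX' from pos 0. Output: "RXDRXDRX"
Token 5: backref(off=4, len=1). Copied 'X' from pos 4. Output: "RXDRXDRXX"

Answer: RXDRXDRXX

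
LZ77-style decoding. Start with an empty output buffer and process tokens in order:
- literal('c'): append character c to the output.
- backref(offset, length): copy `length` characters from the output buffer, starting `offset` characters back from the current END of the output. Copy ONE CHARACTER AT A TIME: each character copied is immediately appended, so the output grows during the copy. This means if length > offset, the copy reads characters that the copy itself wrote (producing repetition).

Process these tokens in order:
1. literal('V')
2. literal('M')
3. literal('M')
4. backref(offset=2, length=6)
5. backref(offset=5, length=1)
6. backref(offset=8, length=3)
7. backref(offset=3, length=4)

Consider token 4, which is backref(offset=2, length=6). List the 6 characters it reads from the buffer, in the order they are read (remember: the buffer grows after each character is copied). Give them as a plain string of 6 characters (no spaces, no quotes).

Answer: MMMMMM

Derivation:
Token 1: literal('V'). Output: "V"
Token 2: literal('M'). Output: "VM"
Token 3: literal('M'). Output: "VMM"
Token 4: backref(off=2, len=6). Buffer before: "VMM" (len 3)
  byte 1: read out[1]='M', append. Buffer now: "VMMM"
  byte 2: read out[2]='M', append. Buffer now: "VMMMM"
  byte 3: read out[3]='M', append. Buffer now: "VMMMMM"
  byte 4: read out[4]='M', append. Buffer now: "VMMMMMM"
  byte 5: read out[5]='M', append. Buffer now: "VMMMMMMM"
  byte 6: read out[6]='M', append. Buffer now: "VMMMMMMMM"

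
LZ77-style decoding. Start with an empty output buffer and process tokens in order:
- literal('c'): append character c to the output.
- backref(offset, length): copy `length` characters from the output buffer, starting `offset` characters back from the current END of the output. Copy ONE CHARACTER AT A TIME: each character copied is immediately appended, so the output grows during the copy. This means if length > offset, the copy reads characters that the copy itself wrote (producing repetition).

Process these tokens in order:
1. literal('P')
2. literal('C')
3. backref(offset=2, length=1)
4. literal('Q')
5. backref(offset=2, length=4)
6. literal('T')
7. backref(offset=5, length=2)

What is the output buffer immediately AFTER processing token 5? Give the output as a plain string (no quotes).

Answer: PCPQPQPQ

Derivation:
Token 1: literal('P'). Output: "P"
Token 2: literal('C'). Output: "PC"
Token 3: backref(off=2, len=1). Copied 'P' from pos 0. Output: "PCP"
Token 4: literal('Q'). Output: "PCPQ"
Token 5: backref(off=2, len=4) (overlapping!). Copied 'PQPQ' from pos 2. Output: "PCPQPQPQ"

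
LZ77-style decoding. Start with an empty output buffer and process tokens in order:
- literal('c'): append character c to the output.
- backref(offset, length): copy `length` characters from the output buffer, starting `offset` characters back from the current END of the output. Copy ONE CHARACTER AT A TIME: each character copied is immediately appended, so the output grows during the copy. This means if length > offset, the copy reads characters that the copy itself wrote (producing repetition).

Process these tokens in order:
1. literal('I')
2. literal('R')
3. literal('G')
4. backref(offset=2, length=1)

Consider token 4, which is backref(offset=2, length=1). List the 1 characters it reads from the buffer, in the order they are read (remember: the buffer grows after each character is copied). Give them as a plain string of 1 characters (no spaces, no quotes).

Answer: R

Derivation:
Token 1: literal('I'). Output: "I"
Token 2: literal('R'). Output: "IR"
Token 3: literal('G'). Output: "IRG"
Token 4: backref(off=2, len=1). Buffer before: "IRG" (len 3)
  byte 1: read out[1]='R', append. Buffer now: "IRGR"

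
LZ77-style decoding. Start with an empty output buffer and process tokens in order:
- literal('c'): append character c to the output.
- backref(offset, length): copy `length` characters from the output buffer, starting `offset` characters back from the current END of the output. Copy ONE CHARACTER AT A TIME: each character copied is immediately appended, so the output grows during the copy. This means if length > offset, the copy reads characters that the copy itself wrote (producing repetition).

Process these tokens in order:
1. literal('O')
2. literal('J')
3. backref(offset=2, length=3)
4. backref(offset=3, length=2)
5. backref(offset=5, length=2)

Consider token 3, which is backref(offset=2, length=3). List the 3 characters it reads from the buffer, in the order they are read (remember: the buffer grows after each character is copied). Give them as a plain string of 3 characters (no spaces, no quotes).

Token 1: literal('O'). Output: "O"
Token 2: literal('J'). Output: "OJ"
Token 3: backref(off=2, len=3). Buffer before: "OJ" (len 2)
  byte 1: read out[0]='O', append. Buffer now: "OJO"
  byte 2: read out[1]='J', append. Buffer now: "OJOJ"
  byte 3: read out[2]='O', append. Buffer now: "OJOJO"

Answer: OJO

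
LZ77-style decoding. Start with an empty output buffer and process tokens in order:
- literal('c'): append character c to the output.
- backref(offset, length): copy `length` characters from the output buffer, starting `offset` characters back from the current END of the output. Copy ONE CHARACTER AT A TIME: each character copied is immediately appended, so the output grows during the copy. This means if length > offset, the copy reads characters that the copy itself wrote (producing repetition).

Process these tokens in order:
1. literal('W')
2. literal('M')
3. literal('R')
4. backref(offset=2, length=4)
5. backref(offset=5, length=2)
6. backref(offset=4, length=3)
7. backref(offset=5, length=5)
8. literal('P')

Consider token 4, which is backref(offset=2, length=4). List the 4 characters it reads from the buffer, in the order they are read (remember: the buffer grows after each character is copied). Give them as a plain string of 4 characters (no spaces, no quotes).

Answer: MRMR

Derivation:
Token 1: literal('W'). Output: "W"
Token 2: literal('M'). Output: "WM"
Token 3: literal('R'). Output: "WMR"
Token 4: backref(off=2, len=4). Buffer before: "WMR" (len 3)
  byte 1: read out[1]='M', append. Buffer now: "WMRM"
  byte 2: read out[2]='R', append. Buffer now: "WMRMR"
  byte 3: read out[3]='M', append. Buffer now: "WMRMRM"
  byte 4: read out[4]='R', append. Buffer now: "WMRMRMR"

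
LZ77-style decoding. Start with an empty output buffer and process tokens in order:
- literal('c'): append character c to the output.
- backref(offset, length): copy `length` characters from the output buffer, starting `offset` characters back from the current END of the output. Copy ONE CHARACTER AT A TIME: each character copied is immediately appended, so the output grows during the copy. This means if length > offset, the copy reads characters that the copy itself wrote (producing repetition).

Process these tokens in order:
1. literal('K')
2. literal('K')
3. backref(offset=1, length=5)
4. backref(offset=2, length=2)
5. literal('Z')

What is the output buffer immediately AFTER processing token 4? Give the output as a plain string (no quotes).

Token 1: literal('K'). Output: "K"
Token 2: literal('K'). Output: "KK"
Token 3: backref(off=1, len=5) (overlapping!). Copied 'KKKKK' from pos 1. Output: "KKKKKKK"
Token 4: backref(off=2, len=2). Copied 'KK' from pos 5. Output: "KKKKKKKKK"

Answer: KKKKKKKKK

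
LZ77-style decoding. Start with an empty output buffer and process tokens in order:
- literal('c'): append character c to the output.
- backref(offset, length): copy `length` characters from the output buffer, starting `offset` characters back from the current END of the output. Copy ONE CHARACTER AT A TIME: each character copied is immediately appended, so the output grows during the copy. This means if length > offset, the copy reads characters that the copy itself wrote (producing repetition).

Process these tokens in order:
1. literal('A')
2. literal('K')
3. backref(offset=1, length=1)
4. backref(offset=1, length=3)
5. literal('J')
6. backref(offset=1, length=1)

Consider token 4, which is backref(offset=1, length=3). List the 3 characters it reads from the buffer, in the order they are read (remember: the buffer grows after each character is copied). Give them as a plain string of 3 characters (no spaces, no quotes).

Answer: KKK

Derivation:
Token 1: literal('A'). Output: "A"
Token 2: literal('K'). Output: "AK"
Token 3: backref(off=1, len=1). Copied 'K' from pos 1. Output: "AKK"
Token 4: backref(off=1, len=3). Buffer before: "AKK" (len 3)
  byte 1: read out[2]='K', append. Buffer now: "AKKK"
  byte 2: read out[3]='K', append. Buffer now: "AKKKK"
  byte 3: read out[4]='K', append. Buffer now: "AKKKKK"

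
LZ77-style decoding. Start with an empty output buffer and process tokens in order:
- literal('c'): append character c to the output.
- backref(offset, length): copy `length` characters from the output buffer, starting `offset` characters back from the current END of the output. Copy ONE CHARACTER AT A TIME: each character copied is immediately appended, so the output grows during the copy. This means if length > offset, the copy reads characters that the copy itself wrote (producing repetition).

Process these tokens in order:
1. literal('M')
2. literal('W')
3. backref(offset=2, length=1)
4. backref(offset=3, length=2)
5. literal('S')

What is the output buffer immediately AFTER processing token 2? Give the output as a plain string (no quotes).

Answer: MW

Derivation:
Token 1: literal('M'). Output: "M"
Token 2: literal('W'). Output: "MW"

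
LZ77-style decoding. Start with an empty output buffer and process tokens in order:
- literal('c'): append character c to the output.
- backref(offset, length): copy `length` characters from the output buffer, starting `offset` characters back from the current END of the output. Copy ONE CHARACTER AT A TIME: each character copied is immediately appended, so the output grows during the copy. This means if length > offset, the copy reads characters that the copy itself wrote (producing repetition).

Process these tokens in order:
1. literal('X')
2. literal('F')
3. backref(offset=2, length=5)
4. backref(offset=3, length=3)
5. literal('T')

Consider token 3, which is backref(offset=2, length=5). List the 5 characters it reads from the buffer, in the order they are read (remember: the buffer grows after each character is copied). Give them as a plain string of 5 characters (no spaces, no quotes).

Token 1: literal('X'). Output: "X"
Token 2: literal('F'). Output: "XF"
Token 3: backref(off=2, len=5). Buffer before: "XF" (len 2)
  byte 1: read out[0]='X', append. Buffer now: "XFX"
  byte 2: read out[1]='F', append. Buffer now: "XFXF"
  byte 3: read out[2]='X', append. Buffer now: "XFXFX"
  byte 4: read out[3]='F', append. Buffer now: "XFXFXF"
  byte 5: read out[4]='X', append. Buffer now: "XFXFXFX"

Answer: XFXFX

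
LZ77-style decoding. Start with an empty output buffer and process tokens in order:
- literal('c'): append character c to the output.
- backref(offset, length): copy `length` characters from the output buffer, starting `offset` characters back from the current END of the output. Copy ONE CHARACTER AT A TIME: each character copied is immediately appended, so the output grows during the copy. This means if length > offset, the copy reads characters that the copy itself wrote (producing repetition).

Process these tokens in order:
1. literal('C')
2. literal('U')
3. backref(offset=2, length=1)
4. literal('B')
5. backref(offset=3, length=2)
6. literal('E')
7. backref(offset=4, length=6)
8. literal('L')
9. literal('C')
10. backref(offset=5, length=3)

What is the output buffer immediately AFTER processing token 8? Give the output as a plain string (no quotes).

Answer: CUCBUCEBUCEBUL

Derivation:
Token 1: literal('C'). Output: "C"
Token 2: literal('U'). Output: "CU"
Token 3: backref(off=2, len=1). Copied 'C' from pos 0. Output: "CUC"
Token 4: literal('B'). Output: "CUCB"
Token 5: backref(off=3, len=2). Copied 'UC' from pos 1. Output: "CUCBUC"
Token 6: literal('E'). Output: "CUCBUCE"
Token 7: backref(off=4, len=6) (overlapping!). Copied 'BUCEBU' from pos 3. Output: "CUCBUCEBUCEBU"
Token 8: literal('L'). Output: "CUCBUCEBUCEBUL"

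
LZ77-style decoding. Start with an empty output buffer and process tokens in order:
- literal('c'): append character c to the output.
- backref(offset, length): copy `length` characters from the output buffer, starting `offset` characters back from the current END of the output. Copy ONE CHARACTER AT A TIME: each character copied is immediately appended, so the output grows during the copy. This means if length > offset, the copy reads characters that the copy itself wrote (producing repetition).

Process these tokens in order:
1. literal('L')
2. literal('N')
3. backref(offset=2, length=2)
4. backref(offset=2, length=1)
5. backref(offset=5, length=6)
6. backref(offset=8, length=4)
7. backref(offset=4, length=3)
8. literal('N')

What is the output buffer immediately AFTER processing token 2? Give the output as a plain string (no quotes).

Token 1: literal('L'). Output: "L"
Token 2: literal('N'). Output: "LN"

Answer: LN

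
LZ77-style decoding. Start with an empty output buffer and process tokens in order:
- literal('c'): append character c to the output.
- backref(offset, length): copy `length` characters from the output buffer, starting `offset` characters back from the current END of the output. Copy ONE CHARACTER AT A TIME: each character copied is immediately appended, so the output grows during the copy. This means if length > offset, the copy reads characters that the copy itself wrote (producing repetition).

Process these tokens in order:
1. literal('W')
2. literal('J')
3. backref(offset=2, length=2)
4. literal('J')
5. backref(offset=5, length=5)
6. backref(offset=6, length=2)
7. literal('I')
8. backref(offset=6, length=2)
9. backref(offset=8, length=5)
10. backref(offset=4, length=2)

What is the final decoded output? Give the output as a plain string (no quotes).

Token 1: literal('W'). Output: "W"
Token 2: literal('J'). Output: "WJ"
Token 3: backref(off=2, len=2). Copied 'WJ' from pos 0. Output: "WJWJ"
Token 4: literal('J'). Output: "WJWJJ"
Token 5: backref(off=5, len=5). Copied 'WJWJJ' from pos 0. Output: "WJWJJWJWJJ"
Token 6: backref(off=6, len=2). Copied 'JW' from pos 4. Output: "WJWJJWJWJJJW"
Token 7: literal('I'). Output: "WJWJJWJWJJJWI"
Token 8: backref(off=6, len=2). Copied 'WJ' from pos 7. Output: "WJWJJWJWJJJWIWJ"
Token 9: backref(off=8, len=5). Copied 'WJJJW' from pos 7. Output: "WJWJJWJWJJJWIWJWJJJW"
Token 10: backref(off=4, len=2). Copied 'JJ' from pos 16. Output: "WJWJJWJWJJJWIWJWJJJWJJ"

Answer: WJWJJWJWJJJWIWJWJJJWJJ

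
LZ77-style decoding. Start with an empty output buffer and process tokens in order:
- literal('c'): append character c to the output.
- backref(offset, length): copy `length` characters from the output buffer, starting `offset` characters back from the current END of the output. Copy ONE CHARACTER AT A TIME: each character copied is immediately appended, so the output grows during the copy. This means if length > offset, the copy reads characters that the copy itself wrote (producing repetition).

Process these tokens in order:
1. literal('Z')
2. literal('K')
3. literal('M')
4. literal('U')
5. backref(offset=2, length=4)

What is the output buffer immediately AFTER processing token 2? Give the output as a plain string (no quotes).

Answer: ZK

Derivation:
Token 1: literal('Z'). Output: "Z"
Token 2: literal('K'). Output: "ZK"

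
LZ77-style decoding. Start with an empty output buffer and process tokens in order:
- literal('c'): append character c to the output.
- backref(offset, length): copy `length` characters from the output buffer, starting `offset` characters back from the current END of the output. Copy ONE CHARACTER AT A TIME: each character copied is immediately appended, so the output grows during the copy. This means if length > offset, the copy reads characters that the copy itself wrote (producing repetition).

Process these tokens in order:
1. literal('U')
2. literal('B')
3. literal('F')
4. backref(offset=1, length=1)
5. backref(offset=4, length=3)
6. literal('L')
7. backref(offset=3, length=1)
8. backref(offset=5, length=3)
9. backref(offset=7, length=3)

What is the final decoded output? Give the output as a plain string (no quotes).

Token 1: literal('U'). Output: "U"
Token 2: literal('B'). Output: "UB"
Token 3: literal('F'). Output: "UBF"
Token 4: backref(off=1, len=1). Copied 'F' from pos 2. Output: "UBFF"
Token 5: backref(off=4, len=3). Copied 'UBF' from pos 0. Output: "UBFFUBF"
Token 6: literal('L'). Output: "UBFFUBFL"
Token 7: backref(off=3, len=1). Copied 'B' from pos 5. Output: "UBFFUBFLB"
Token 8: backref(off=5, len=3). Copied 'UBF' from pos 4. Output: "UBFFUBFLBUBF"
Token 9: backref(off=7, len=3). Copied 'BFL' from pos 5. Output: "UBFFUBFLBUBFBFL"

Answer: UBFFUBFLBUBFBFL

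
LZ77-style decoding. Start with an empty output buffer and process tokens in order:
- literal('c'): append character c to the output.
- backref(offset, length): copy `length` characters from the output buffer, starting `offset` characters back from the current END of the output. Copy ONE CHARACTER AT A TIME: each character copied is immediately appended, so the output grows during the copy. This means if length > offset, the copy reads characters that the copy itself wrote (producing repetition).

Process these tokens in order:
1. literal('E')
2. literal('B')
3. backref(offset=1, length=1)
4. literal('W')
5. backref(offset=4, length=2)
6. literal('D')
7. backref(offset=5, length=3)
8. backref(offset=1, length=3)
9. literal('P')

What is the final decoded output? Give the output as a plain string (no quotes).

Token 1: literal('E'). Output: "E"
Token 2: literal('B'). Output: "EB"
Token 3: backref(off=1, len=1). Copied 'B' from pos 1. Output: "EBB"
Token 4: literal('W'). Output: "EBBW"
Token 5: backref(off=4, len=2). Copied 'EB' from pos 0. Output: "EBBWEB"
Token 6: literal('D'). Output: "EBBWEBD"
Token 7: backref(off=5, len=3). Copied 'BWE' from pos 2. Output: "EBBWEBDBWE"
Token 8: backref(off=1, len=3) (overlapping!). Copied 'EEE' from pos 9. Output: "EBBWEBDBWEEEE"
Token 9: literal('P'). Output: "EBBWEBDBWEEEEP"

Answer: EBBWEBDBWEEEEP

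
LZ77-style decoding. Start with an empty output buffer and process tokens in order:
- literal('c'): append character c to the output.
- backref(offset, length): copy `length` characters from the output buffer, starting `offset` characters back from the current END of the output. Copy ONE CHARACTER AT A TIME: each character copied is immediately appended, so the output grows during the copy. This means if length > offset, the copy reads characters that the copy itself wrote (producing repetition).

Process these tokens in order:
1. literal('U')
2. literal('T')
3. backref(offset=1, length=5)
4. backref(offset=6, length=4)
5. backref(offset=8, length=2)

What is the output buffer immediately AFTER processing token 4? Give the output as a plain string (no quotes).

Token 1: literal('U'). Output: "U"
Token 2: literal('T'). Output: "UT"
Token 3: backref(off=1, len=5) (overlapping!). Copied 'TTTTT' from pos 1. Output: "UTTTTTT"
Token 4: backref(off=6, len=4). Copied 'TTTT' from pos 1. Output: "UTTTTTTTTTT"

Answer: UTTTTTTTTTT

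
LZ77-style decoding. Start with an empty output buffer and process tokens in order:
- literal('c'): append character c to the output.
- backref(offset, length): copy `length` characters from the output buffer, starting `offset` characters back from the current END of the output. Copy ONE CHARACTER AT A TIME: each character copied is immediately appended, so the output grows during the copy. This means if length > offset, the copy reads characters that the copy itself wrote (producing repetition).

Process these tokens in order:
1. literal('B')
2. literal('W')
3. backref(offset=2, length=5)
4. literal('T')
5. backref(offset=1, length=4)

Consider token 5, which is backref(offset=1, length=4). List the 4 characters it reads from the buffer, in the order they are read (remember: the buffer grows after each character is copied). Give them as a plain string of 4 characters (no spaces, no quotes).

Answer: TTTT

Derivation:
Token 1: literal('B'). Output: "B"
Token 2: literal('W'). Output: "BW"
Token 3: backref(off=2, len=5) (overlapping!). Copied 'BWBWB' from pos 0. Output: "BWBWBWB"
Token 4: literal('T'). Output: "BWBWBWBT"
Token 5: backref(off=1, len=4). Buffer before: "BWBWBWBT" (len 8)
  byte 1: read out[7]='T', append. Buffer now: "BWBWBWBTT"
  byte 2: read out[8]='T', append. Buffer now: "BWBWBWBTTT"
  byte 3: read out[9]='T', append. Buffer now: "BWBWBWBTTTT"
  byte 4: read out[10]='T', append. Buffer now: "BWBWBWBTTTTT"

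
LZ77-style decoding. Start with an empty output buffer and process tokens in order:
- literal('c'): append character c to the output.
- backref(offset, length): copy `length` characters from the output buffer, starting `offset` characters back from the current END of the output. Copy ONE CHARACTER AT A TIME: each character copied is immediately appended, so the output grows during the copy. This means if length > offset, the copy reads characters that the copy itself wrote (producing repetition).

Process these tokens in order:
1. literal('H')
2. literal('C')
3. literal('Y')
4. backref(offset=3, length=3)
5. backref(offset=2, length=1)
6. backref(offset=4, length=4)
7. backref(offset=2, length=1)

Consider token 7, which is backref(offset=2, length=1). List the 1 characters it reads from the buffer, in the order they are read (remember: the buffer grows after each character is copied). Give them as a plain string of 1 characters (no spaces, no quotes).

Token 1: literal('H'). Output: "H"
Token 2: literal('C'). Output: "HC"
Token 3: literal('Y'). Output: "HCY"
Token 4: backref(off=3, len=3). Copied 'HCY' from pos 0. Output: "HCYHCY"
Token 5: backref(off=2, len=1). Copied 'C' from pos 4. Output: "HCYHCYC"
Token 6: backref(off=4, len=4). Copied 'HCYC' from pos 3. Output: "HCYHCYCHCYC"
Token 7: backref(off=2, len=1). Buffer before: "HCYHCYCHCYC" (len 11)
  byte 1: read out[9]='Y', append. Buffer now: "HCYHCYCHCYCY"

Answer: Y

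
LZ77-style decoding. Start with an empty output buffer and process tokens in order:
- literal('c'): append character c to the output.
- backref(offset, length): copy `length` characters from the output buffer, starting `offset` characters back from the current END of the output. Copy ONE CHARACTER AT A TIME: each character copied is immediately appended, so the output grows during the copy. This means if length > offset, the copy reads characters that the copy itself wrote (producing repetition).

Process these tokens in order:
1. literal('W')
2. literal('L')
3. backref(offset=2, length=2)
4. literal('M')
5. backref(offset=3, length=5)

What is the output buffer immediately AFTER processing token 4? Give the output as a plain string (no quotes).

Answer: WLWLM

Derivation:
Token 1: literal('W'). Output: "W"
Token 2: literal('L'). Output: "WL"
Token 3: backref(off=2, len=2). Copied 'WL' from pos 0. Output: "WLWL"
Token 4: literal('M'). Output: "WLWLM"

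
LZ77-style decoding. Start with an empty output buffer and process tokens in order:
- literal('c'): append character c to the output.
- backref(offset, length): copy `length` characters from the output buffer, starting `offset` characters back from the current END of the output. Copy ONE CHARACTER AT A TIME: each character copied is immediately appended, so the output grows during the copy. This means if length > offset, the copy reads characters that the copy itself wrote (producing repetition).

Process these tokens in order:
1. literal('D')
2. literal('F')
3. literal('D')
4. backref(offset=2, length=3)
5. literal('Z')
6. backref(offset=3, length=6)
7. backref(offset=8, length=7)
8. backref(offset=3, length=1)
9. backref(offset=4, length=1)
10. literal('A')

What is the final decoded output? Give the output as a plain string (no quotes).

Token 1: literal('D'). Output: "D"
Token 2: literal('F'). Output: "DF"
Token 3: literal('D'). Output: "DFD"
Token 4: backref(off=2, len=3) (overlapping!). Copied 'FDF' from pos 1. Output: "DFDFDF"
Token 5: literal('Z'). Output: "DFDFDFZ"
Token 6: backref(off=3, len=6) (overlapping!). Copied 'DFZDFZ' from pos 4. Output: "DFDFDFZDFZDFZ"
Token 7: backref(off=8, len=7). Copied 'FZDFZDF' from pos 5. Output: "DFDFDFZDFZDFZFZDFZDF"
Token 8: backref(off=3, len=1). Copied 'Z' from pos 17. Output: "DFDFDFZDFZDFZFZDFZDFZ"
Token 9: backref(off=4, len=1). Copied 'Z' from pos 17. Output: "DFDFDFZDFZDFZFZDFZDFZZ"
Token 10: literal('A'). Output: "DFDFDFZDFZDFZFZDFZDFZZA"

Answer: DFDFDFZDFZDFZFZDFZDFZZA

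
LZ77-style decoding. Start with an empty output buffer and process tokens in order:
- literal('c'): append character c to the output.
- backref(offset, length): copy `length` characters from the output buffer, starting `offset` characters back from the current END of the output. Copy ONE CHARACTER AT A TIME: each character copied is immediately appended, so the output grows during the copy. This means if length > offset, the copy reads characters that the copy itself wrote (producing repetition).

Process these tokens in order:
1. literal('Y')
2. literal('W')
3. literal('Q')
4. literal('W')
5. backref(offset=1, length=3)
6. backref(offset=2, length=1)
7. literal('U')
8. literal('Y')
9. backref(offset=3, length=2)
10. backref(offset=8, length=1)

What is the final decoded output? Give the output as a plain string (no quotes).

Token 1: literal('Y'). Output: "Y"
Token 2: literal('W'). Output: "YW"
Token 3: literal('Q'). Output: "YWQ"
Token 4: literal('W'). Output: "YWQW"
Token 5: backref(off=1, len=3) (overlapping!). Copied 'WWW' from pos 3. Output: "YWQWWWW"
Token 6: backref(off=2, len=1). Copied 'W' from pos 5. Output: "YWQWWWWW"
Token 7: literal('U'). Output: "YWQWWWWWU"
Token 8: literal('Y'). Output: "YWQWWWWWUY"
Token 9: backref(off=3, len=2). Copied 'WU' from pos 7. Output: "YWQWWWWWUYWU"
Token 10: backref(off=8, len=1). Copied 'W' from pos 4. Output: "YWQWWWWWUYWUW"

Answer: YWQWWWWWUYWUW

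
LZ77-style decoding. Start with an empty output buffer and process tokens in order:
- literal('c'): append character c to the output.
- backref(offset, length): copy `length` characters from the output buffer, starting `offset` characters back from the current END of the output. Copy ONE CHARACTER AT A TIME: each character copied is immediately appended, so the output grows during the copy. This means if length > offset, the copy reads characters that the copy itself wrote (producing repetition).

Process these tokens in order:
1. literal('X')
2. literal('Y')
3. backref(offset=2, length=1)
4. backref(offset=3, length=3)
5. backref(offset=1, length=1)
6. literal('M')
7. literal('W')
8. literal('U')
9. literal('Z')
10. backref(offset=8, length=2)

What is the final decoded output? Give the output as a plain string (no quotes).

Token 1: literal('X'). Output: "X"
Token 2: literal('Y'). Output: "XY"
Token 3: backref(off=2, len=1). Copied 'X' from pos 0. Output: "XYX"
Token 4: backref(off=3, len=3). Copied 'XYX' from pos 0. Output: "XYXXYX"
Token 5: backref(off=1, len=1). Copied 'X' from pos 5. Output: "XYXXYXX"
Token 6: literal('M'). Output: "XYXXYXXM"
Token 7: literal('W'). Output: "XYXXYXXMW"
Token 8: literal('U'). Output: "XYXXYXXMWU"
Token 9: literal('Z'). Output: "XYXXYXXMWUZ"
Token 10: backref(off=8, len=2). Copied 'XY' from pos 3. Output: "XYXXYXXMWUZXY"

Answer: XYXXYXXMWUZXY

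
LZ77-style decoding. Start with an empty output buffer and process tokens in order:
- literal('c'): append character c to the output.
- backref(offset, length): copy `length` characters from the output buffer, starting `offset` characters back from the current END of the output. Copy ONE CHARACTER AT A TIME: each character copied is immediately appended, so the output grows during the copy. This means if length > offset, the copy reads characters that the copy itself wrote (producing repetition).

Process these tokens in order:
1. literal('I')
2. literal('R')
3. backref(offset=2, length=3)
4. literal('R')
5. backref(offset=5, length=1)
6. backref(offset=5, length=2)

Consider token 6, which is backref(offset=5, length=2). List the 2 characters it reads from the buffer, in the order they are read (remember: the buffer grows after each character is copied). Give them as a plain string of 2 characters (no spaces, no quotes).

Answer: IR

Derivation:
Token 1: literal('I'). Output: "I"
Token 2: literal('R'). Output: "IR"
Token 3: backref(off=2, len=3) (overlapping!). Copied 'IRI' from pos 0. Output: "IRIRI"
Token 4: literal('R'). Output: "IRIRIR"
Token 5: backref(off=5, len=1). Copied 'R' from pos 1. Output: "IRIRIRR"
Token 6: backref(off=5, len=2). Buffer before: "IRIRIRR" (len 7)
  byte 1: read out[2]='I', append. Buffer now: "IRIRIRRI"
  byte 2: read out[3]='R', append. Buffer now: "IRIRIRRIR"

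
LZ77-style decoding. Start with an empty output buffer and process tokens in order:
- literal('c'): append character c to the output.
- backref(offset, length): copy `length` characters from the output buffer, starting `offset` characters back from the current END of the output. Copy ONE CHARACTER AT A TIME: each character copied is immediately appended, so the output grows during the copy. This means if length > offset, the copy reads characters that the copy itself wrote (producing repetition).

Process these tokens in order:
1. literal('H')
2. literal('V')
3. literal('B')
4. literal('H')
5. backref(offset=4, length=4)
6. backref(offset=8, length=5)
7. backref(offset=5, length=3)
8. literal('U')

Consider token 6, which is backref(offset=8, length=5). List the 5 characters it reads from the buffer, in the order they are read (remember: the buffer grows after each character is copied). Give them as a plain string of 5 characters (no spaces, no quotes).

Answer: HVBHH

Derivation:
Token 1: literal('H'). Output: "H"
Token 2: literal('V'). Output: "HV"
Token 3: literal('B'). Output: "HVB"
Token 4: literal('H'). Output: "HVBH"
Token 5: backref(off=4, len=4). Copied 'HVBH' from pos 0. Output: "HVBHHVBH"
Token 6: backref(off=8, len=5). Buffer before: "HVBHHVBH" (len 8)
  byte 1: read out[0]='H', append. Buffer now: "HVBHHVBHH"
  byte 2: read out[1]='V', append. Buffer now: "HVBHHVBHHV"
  byte 3: read out[2]='B', append. Buffer now: "HVBHHVBHHVB"
  byte 4: read out[3]='H', append. Buffer now: "HVBHHVBHHVBH"
  byte 5: read out[4]='H', append. Buffer now: "HVBHHVBHHVBHH"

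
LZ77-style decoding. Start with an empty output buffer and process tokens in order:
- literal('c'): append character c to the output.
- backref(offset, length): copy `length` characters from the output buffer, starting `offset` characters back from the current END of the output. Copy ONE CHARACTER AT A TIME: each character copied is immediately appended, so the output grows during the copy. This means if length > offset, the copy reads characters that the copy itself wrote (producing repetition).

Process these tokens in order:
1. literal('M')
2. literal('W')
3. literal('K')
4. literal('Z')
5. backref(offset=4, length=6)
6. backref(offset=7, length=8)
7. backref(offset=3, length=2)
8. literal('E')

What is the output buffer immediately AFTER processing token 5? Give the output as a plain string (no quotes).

Answer: MWKZMWKZMW

Derivation:
Token 1: literal('M'). Output: "M"
Token 2: literal('W'). Output: "MW"
Token 3: literal('K'). Output: "MWK"
Token 4: literal('Z'). Output: "MWKZ"
Token 5: backref(off=4, len=6) (overlapping!). Copied 'MWKZMW' from pos 0. Output: "MWKZMWKZMW"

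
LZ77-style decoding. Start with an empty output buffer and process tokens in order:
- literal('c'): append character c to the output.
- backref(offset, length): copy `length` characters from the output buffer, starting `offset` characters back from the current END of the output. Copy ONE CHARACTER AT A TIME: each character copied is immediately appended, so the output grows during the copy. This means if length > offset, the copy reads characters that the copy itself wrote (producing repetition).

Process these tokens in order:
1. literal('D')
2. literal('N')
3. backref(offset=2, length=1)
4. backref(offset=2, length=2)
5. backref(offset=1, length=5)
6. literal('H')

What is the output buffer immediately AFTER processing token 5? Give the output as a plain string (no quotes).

Answer: DNDNDDDDDD

Derivation:
Token 1: literal('D'). Output: "D"
Token 2: literal('N'). Output: "DN"
Token 3: backref(off=2, len=1). Copied 'D' from pos 0. Output: "DND"
Token 4: backref(off=2, len=2). Copied 'ND' from pos 1. Output: "DNDND"
Token 5: backref(off=1, len=5) (overlapping!). Copied 'DDDDD' from pos 4. Output: "DNDNDDDDDD"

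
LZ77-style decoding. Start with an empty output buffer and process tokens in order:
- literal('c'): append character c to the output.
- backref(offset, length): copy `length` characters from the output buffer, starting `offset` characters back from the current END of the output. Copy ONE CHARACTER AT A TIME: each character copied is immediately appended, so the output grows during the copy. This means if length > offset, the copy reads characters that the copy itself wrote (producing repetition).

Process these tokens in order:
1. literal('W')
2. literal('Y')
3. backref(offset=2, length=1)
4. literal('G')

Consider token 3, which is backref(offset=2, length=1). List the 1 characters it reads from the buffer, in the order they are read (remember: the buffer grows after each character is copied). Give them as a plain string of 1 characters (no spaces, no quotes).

Answer: W

Derivation:
Token 1: literal('W'). Output: "W"
Token 2: literal('Y'). Output: "WY"
Token 3: backref(off=2, len=1). Buffer before: "WY" (len 2)
  byte 1: read out[0]='W', append. Buffer now: "WYW"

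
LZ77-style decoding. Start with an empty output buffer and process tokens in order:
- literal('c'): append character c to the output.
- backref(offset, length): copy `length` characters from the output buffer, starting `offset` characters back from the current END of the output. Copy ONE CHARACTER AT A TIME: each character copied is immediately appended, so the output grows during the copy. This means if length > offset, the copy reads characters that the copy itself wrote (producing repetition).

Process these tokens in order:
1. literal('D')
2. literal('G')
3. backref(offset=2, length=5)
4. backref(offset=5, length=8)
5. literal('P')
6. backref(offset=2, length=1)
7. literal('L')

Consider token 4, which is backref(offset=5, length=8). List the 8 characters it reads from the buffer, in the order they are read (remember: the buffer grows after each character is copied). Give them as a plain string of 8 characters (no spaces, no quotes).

Token 1: literal('D'). Output: "D"
Token 2: literal('G'). Output: "DG"
Token 3: backref(off=2, len=5) (overlapping!). Copied 'DGDGD' from pos 0. Output: "DGDGDGD"
Token 4: backref(off=5, len=8). Buffer before: "DGDGDGD" (len 7)
  byte 1: read out[2]='D', append. Buffer now: "DGDGDGDD"
  byte 2: read out[3]='G', append. Buffer now: "DGDGDGDDG"
  byte 3: read out[4]='D', append. Buffer now: "DGDGDGDDGD"
  byte 4: read out[5]='G', append. Buffer now: "DGDGDGDDGDG"
  byte 5: read out[6]='D', append. Buffer now: "DGDGDGDDGDGD"
  byte 6: read out[7]='D', append. Buffer now: "DGDGDGDDGDGDD"
  byte 7: read out[8]='G', append. Buffer now: "DGDGDGDDGDGDDG"
  byte 8: read out[9]='D', append. Buffer now: "DGDGDGDDGDGDDGD"

Answer: DGDGDDGD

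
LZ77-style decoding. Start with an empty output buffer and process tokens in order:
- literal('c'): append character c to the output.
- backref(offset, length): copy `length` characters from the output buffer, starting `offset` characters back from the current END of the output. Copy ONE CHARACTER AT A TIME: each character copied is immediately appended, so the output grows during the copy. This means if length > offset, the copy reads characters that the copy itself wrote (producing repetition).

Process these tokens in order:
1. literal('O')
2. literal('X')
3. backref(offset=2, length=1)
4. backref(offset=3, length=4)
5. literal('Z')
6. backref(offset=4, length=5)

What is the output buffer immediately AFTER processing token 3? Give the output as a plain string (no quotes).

Answer: OXO

Derivation:
Token 1: literal('O'). Output: "O"
Token 2: literal('X'). Output: "OX"
Token 3: backref(off=2, len=1). Copied 'O' from pos 0. Output: "OXO"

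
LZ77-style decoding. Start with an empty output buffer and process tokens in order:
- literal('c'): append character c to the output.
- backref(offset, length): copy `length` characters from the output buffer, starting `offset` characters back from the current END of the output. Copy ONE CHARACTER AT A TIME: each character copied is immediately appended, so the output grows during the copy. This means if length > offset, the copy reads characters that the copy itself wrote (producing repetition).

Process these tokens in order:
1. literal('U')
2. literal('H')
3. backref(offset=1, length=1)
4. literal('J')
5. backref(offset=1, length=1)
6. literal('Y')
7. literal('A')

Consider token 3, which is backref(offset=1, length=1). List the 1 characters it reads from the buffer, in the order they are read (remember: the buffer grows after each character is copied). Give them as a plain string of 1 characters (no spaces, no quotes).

Answer: H

Derivation:
Token 1: literal('U'). Output: "U"
Token 2: literal('H'). Output: "UH"
Token 3: backref(off=1, len=1). Buffer before: "UH" (len 2)
  byte 1: read out[1]='H', append. Buffer now: "UHH"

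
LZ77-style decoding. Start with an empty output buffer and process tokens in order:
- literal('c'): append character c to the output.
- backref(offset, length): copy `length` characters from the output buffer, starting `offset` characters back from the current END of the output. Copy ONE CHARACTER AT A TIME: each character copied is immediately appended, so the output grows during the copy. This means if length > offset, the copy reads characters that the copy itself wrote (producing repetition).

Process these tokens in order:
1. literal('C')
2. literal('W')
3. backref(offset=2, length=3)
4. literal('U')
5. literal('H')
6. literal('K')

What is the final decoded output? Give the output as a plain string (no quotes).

Answer: CWCWCUHK

Derivation:
Token 1: literal('C'). Output: "C"
Token 2: literal('W'). Output: "CW"
Token 3: backref(off=2, len=3) (overlapping!). Copied 'CWC' from pos 0. Output: "CWCWC"
Token 4: literal('U'). Output: "CWCWCU"
Token 5: literal('H'). Output: "CWCWCUH"
Token 6: literal('K'). Output: "CWCWCUHK"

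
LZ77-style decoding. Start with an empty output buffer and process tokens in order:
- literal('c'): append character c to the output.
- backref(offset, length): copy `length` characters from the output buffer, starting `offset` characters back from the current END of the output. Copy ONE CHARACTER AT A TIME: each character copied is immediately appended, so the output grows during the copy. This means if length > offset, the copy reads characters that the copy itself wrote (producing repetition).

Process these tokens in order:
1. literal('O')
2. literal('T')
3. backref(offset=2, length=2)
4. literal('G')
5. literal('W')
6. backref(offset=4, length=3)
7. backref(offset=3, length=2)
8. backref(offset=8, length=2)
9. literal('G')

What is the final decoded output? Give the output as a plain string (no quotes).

Answer: OTOTGWOTGOTTGG

Derivation:
Token 1: literal('O'). Output: "O"
Token 2: literal('T'). Output: "OT"
Token 3: backref(off=2, len=2). Copied 'OT' from pos 0. Output: "OTOT"
Token 4: literal('G'). Output: "OTOTG"
Token 5: literal('W'). Output: "OTOTGW"
Token 6: backref(off=4, len=3). Copied 'OTG' from pos 2. Output: "OTOTGWOTG"
Token 7: backref(off=3, len=2). Copied 'OT' from pos 6. Output: "OTOTGWOTGOT"
Token 8: backref(off=8, len=2). Copied 'TG' from pos 3. Output: "OTOTGWOTGOTTG"
Token 9: literal('G'). Output: "OTOTGWOTGOTTGG"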